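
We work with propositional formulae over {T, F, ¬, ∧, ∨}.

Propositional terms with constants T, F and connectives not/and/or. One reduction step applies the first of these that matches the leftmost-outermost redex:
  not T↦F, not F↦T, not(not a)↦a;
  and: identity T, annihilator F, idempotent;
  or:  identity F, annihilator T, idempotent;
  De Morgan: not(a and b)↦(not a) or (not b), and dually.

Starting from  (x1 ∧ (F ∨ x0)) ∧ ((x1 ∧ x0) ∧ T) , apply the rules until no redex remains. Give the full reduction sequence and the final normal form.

Answer: normal form = x1 ∧ x0  (in 3 steps)

Derivation:
  start: (x1 ∧ (F ∨ x0)) ∧ ((x1 ∧ x0) ∧ T)
  step 1: (x1 ∧ x0) ∧ ((x1 ∧ x0) ∧ T)
  step 2: (x1 ∧ x0) ∧ (x1 ∧ x0)
  step 3: x1 ∧ x0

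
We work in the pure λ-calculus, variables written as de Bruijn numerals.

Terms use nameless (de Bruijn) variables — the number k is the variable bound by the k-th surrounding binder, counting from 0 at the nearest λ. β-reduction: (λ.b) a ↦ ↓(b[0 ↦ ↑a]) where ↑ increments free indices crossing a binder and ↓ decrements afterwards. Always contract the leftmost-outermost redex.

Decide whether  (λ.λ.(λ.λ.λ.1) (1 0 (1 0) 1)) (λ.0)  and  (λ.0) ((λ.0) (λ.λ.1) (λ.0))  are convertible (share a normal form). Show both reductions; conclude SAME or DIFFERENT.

Term A:
  start: (λ.λ.(λ.λ.λ.1) (1 0 (1 0) 1)) (λ.0)
  [1] λ.(λ.λ.λ.1) ((λ.0) 0 ((λ.0) 0) (λ.0))
  [2] λ.λ.λ.1

Term B:
  start: (λ.0) ((λ.0) (λ.λ.1) (λ.0))
  [1] (λ.0) (λ.λ.1) (λ.0)
  [2] (λ.λ.1) (λ.0)
  [3] λ.λ.0

Answer: DIFFERENT — A ⇓ λ.λ.λ.1, B ⇓ λ.λ.0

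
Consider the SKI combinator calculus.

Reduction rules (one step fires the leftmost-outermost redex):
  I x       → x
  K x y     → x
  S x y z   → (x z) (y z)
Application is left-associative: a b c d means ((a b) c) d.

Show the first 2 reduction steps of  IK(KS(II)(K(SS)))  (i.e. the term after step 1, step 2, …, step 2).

  start: IK(KS(II)(K(SS)))
  step 1: K(KS(II)(K(SS)))
  step 2: K(S(K(SS)))

Answer: after 2 steps: K(S(K(SS)))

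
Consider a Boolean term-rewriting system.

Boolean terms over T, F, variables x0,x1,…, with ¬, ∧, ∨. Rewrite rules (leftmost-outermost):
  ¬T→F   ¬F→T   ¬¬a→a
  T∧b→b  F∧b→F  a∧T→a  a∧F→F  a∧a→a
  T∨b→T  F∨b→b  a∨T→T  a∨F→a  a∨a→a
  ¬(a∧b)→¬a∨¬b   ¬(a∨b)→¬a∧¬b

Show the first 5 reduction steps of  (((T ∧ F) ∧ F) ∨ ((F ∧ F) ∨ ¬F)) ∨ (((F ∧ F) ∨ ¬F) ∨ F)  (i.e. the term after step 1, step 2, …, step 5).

  start: (((T ∧ F) ∧ F) ∨ ((F ∧ F) ∨ ¬F)) ∨ (((F ∧ F) ∨ ¬F) ∨ F)
  →1  (F ∨ ((F ∧ F) ∨ ¬F)) ∨ (((F ∧ F) ∨ ¬F) ∨ F)
  →2  ((F ∧ F) ∨ ¬F) ∨ (((F ∧ F) ∨ ¬F) ∨ F)
  →3  (F ∨ ¬F) ∨ (((F ∧ F) ∨ ¬F) ∨ F)
  →4  ¬F ∨ (((F ∧ F) ∨ ¬F) ∨ F)
  →5  T ∨ (((F ∧ F) ∨ ¬F) ∨ F)

Answer: after 5 steps: T ∨ (((F ∧ F) ∨ ¬F) ∨ F)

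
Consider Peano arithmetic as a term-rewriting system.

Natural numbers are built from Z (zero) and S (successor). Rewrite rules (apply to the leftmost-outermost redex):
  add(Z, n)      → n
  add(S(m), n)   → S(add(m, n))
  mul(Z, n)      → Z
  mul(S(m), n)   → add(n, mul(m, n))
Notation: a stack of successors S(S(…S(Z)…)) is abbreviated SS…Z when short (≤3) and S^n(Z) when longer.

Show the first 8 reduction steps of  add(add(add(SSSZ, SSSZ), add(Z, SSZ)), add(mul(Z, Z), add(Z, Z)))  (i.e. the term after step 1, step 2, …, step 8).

Answer: after 8 steps: S(S(add(S(add(add(Z, SSSZ), add(Z, SSZ))), add(mul(Z, Z), add(Z, Z)))))

Working:
  start: add(add(add(SSSZ, SSSZ), add(Z, SSZ)), add(mul(Z, Z), add(Z, Z)))
  [1] add(add(S(add(SSZ, SSSZ)), add(Z, SSZ)), add(mul(Z, Z), add(Z, Z)))
  [2] add(S(add(add(SSZ, SSSZ), add(Z, SSZ))), add(mul(Z, Z), add(Z, Z)))
  [3] S(add(add(add(SSZ, SSSZ), add(Z, SSZ)), add(mul(Z, Z), add(Z, Z))))
  [4] S(add(add(S(add(SZ, SSSZ)), add(Z, SSZ)), add(mul(Z, Z), add(Z, Z))))
  [5] S(add(S(add(add(SZ, SSSZ), add(Z, SSZ))), add(mul(Z, Z), add(Z, Z))))
  [6] S(S(add(add(add(SZ, SSSZ), add(Z, SSZ)), add(mul(Z, Z), add(Z, Z)))))
  [7] S(S(add(add(S(add(Z, SSSZ)), add(Z, SSZ)), add(mul(Z, Z), add(Z, Z)))))
  [8] S(S(add(S(add(add(Z, SSSZ), add(Z, SSZ))), add(mul(Z, Z), add(Z, Z)))))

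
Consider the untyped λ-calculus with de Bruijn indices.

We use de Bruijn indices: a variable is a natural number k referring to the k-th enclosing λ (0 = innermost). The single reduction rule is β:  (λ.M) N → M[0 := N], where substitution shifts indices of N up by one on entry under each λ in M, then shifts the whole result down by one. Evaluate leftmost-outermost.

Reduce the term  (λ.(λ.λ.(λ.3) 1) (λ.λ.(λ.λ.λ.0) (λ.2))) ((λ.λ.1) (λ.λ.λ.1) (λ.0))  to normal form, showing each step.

  start: (λ.(λ.λ.(λ.3) 1) (λ.λ.(λ.λ.λ.0) (λ.2))) ((λ.λ.1) (λ.λ.λ.1) (λ.0))
  [1] (λ.λ.(λ.(λ.λ.1) (λ.λ.λ.1) (λ.0)) 1) (λ.λ.(λ.λ.λ.0) (λ.2))
  [2] λ.(λ.(λ.λ.1) (λ.λ.λ.1) (λ.0)) (λ.λ.(λ.λ.λ.0) (λ.2))
  [3] λ.(λ.λ.1) (λ.λ.λ.1) (λ.0)
  [4] λ.(λ.λ.λ.λ.1) (λ.0)
  [5] λ.λ.λ.λ.1

Answer: normal form = λ.λ.λ.λ.1  (in 5 steps)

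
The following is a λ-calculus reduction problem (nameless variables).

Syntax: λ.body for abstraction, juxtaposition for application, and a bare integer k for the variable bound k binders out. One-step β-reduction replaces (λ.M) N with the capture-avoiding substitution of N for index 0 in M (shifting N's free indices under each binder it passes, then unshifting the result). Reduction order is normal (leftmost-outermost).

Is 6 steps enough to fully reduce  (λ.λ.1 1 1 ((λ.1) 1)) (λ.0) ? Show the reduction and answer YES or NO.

Answer: YES — reaches normal form λ.0 in 5 ≤ 6 steps

Reduction:
  start: (λ.λ.1 1 1 ((λ.1) 1)) (λ.0)
  [1] λ.(λ.0) (λ.0) (λ.0) ((λ.1) (λ.0))
  [2] λ.(λ.0) (λ.0) ((λ.1) (λ.0))
  [3] λ.(λ.0) ((λ.1) (λ.0))
  [4] λ.(λ.1) (λ.0)
  [5] λ.0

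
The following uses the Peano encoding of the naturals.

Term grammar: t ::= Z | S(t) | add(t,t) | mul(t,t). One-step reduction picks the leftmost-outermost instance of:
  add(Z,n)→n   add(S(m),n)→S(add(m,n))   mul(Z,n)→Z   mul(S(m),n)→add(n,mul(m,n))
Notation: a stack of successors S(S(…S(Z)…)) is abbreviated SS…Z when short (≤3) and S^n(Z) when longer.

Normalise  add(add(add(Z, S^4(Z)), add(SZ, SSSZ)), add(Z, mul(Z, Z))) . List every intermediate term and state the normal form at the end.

Answer: normal form = S^8(Z)  (in 19 steps)

Working:
  start: add(add(add(Z, S^4(Z)), add(SZ, SSSZ)), add(Z, mul(Z, Z)))
  step 1: add(add(S^4(Z), add(SZ, SSSZ)), add(Z, mul(Z, Z)))
  step 2: add(S(add(SSSZ, add(SZ, SSSZ))), add(Z, mul(Z, Z)))
  step 3: S(add(add(SSSZ, add(SZ, SSSZ)), add(Z, mul(Z, Z))))
  step 4: S(add(S(add(SSZ, add(SZ, SSSZ))), add(Z, mul(Z, Z))))
  step 5: S(S(add(add(SSZ, add(SZ, SSSZ)), add(Z, mul(Z, Z)))))
  step 6: S(S(add(S(add(SZ, add(SZ, SSSZ))), add(Z, mul(Z, Z)))))
  step 7: S(S(S(add(add(SZ, add(SZ, SSSZ)), add(Z, mul(Z, Z))))))
  step 8: S(S(S(add(S(add(Z, add(SZ, SSSZ))), add(Z, mul(Z, Z))))))
  step 9: S(S(S(S(add(add(Z, add(SZ, SSSZ)), add(Z, mul(Z, Z)))))))
  step 10: S(S(S(S(add(add(SZ, SSSZ), add(Z, mul(Z, Z)))))))
  step 11: S(S(S(S(add(S(add(Z, SSSZ)), add(Z, mul(Z, Z)))))))
  step 12: S(S(S(S(S(add(add(Z, SSSZ), add(Z, mul(Z, Z))))))))
  step 13: S(S(S(S(S(add(SSSZ, add(Z, mul(Z, Z))))))))
  step 14: S(S(S(S(S(S(add(SSZ, add(Z, mul(Z, Z)))))))))
  step 15: S(S(S(S(S(S(S(add(SZ, add(Z, mul(Z, Z))))))))))
  step 16: S(S(S(S(S(S(S(S(add(Z, add(Z, mul(Z, Z)))))))))))
  step 17: S(S(S(S(S(S(S(S(add(Z, mul(Z, Z))))))))))
  step 18: S(S(S(S(S(S(S(S(mul(Z, Z)))))))))
  step 19: S^8(Z)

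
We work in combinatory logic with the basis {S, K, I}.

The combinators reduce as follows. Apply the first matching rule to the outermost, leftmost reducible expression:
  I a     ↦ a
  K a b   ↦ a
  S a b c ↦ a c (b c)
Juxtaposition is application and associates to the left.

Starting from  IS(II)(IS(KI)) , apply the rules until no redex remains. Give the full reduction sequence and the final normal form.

  start: IS(II)(IS(KI))
  [1] S(II)(IS(KI))
  [2] SI(IS(KI))
  [3] SI(S(KI))

Answer: normal form = SI(S(KI))  (in 3 steps)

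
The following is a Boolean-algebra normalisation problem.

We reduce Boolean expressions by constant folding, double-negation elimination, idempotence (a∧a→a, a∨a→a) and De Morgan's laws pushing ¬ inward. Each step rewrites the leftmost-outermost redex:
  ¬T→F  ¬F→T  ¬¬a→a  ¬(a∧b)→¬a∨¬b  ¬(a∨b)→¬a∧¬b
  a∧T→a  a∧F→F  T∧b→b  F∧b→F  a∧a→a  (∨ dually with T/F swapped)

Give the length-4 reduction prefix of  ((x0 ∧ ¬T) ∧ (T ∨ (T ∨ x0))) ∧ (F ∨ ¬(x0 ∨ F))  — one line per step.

  start: ((x0 ∧ ¬T) ∧ (T ∨ (T ∨ x0))) ∧ (F ∨ ¬(x0 ∨ F))
  [1] ((x0 ∧ F) ∧ (T ∨ (T ∨ x0))) ∧ (F ∨ ¬(x0 ∨ F))
  [2] (F ∧ (T ∨ (T ∨ x0))) ∧ (F ∨ ¬(x0 ∨ F))
  [3] F ∧ (F ∨ ¬(x0 ∨ F))
  [4] F

Answer: after 4 steps: F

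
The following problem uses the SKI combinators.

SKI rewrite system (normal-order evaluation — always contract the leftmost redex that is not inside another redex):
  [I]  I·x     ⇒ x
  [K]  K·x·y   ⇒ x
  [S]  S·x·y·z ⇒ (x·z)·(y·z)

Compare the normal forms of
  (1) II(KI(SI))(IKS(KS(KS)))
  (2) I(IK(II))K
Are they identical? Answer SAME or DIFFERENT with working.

Term A:
  start: II(KI(SI))(IKS(KS(KS)))
  step 1: I(KI(SI))(IKS(KS(KS)))
  step 2: KI(SI)(IKS(KS(KS)))
  step 3: I(IKS(KS(KS)))
  step 4: IKS(KS(KS))
  step 5: KS(KS(KS))
  step 6: S

Term B:
  start: I(IK(II))K
  step 1: IK(II)K
  step 2: K(II)K
  step 3: II
  step 4: I

Answer: DIFFERENT — A ⇓ S, B ⇓ I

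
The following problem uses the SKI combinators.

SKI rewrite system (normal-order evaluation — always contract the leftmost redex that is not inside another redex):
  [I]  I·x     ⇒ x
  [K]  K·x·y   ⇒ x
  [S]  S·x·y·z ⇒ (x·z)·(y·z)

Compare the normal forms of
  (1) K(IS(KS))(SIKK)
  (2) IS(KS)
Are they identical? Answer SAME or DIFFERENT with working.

Answer: SAME — A ⇓ S(KS), B ⇓ S(KS)

Working:
Term A:
  start: K(IS(KS))(SIKK)
  →1  IS(KS)
  →2  S(KS)

Term B:
  start: IS(KS)
  →1  S(KS)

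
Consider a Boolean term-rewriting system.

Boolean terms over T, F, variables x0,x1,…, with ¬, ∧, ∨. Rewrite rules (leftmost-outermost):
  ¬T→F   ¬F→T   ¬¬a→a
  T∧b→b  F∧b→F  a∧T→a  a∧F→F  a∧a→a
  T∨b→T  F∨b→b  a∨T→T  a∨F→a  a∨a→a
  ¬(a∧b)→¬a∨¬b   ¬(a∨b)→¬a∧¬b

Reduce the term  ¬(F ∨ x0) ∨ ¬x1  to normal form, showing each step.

  start: ¬(F ∨ x0) ∨ ¬x1
  step 1: (¬F ∧ ¬x0) ∨ ¬x1
  step 2: (T ∧ ¬x0) ∨ ¬x1
  step 3: ¬x0 ∨ ¬x1

Answer: normal form = ¬x0 ∨ ¬x1  (in 3 steps)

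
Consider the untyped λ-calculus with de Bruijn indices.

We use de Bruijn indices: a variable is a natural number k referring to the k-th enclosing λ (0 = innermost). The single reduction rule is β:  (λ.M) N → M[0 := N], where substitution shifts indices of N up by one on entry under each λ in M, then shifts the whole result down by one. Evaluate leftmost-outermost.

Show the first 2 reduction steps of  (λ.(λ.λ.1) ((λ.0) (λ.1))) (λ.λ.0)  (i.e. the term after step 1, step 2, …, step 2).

  start: (λ.(λ.λ.1) ((λ.0) (λ.1))) (λ.λ.0)
  step 1: (λ.λ.1) ((λ.0) (λ.λ.λ.0))
  step 2: λ.(λ.0) (λ.λ.λ.0)

Answer: after 2 steps: λ.(λ.0) (λ.λ.λ.0)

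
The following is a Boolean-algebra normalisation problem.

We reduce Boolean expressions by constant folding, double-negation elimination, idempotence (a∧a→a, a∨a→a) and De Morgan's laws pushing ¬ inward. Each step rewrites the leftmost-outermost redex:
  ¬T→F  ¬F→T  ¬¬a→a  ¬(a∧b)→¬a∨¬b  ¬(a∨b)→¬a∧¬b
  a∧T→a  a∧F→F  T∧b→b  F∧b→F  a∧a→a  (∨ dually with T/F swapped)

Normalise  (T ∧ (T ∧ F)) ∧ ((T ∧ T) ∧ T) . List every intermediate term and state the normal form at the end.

  start: (T ∧ (T ∧ F)) ∧ ((T ∧ T) ∧ T)
  step 1: (T ∧ F) ∧ ((T ∧ T) ∧ T)
  step 2: F ∧ ((T ∧ T) ∧ T)
  step 3: F

Answer: normal form = F  (in 3 steps)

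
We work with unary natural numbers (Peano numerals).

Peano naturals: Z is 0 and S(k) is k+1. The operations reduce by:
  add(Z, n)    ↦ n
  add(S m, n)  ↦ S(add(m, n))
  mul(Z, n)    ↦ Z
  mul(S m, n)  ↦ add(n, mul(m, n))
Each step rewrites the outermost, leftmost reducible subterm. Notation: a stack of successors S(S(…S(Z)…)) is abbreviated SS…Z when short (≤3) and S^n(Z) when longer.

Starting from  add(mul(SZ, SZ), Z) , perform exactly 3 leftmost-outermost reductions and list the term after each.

  start: add(mul(SZ, SZ), Z)
  [1] add(add(SZ, mul(Z, SZ)), Z)
  [2] add(S(add(Z, mul(Z, SZ))), Z)
  [3] S(add(add(Z, mul(Z, SZ)), Z))

Answer: after 3 steps: S(add(add(Z, mul(Z, SZ)), Z))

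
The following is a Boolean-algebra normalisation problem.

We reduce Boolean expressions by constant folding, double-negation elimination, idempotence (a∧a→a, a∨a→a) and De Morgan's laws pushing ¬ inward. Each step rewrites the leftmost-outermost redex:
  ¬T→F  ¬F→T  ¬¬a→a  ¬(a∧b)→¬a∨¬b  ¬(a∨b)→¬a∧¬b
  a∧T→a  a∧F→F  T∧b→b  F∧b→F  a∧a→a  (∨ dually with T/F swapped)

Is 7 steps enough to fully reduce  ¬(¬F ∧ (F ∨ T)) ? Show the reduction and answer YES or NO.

  start: ¬(¬F ∧ (F ∨ T))
  →1  ¬¬F ∨ ¬(F ∨ T)
  →2  F ∨ ¬(F ∨ T)
  →3  ¬(F ∨ T)
  →4  ¬F ∧ ¬T
  →5  T ∧ ¬T
  →6  ¬T
  →7  F

Answer: YES — reaches normal form F in 7 ≤ 7 steps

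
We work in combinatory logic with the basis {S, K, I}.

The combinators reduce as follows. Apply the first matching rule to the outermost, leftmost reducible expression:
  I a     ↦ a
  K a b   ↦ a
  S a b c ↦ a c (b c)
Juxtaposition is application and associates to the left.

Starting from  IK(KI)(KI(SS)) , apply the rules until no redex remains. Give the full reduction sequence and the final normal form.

  start: IK(KI)(KI(SS))
  [1] K(KI)(KI(SS))
  [2] KI

Answer: normal form = KI  (in 2 steps)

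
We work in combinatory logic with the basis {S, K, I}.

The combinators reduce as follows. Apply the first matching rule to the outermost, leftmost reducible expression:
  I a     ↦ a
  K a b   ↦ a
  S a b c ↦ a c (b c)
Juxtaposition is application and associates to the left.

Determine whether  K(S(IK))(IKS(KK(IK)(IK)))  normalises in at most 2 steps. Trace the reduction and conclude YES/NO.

Answer: YES — reaches normal form SK in 2 ≤ 2 steps

Derivation:
  start: K(S(IK))(IKS(KK(IK)(IK)))
  [1] S(IK)
  [2] SK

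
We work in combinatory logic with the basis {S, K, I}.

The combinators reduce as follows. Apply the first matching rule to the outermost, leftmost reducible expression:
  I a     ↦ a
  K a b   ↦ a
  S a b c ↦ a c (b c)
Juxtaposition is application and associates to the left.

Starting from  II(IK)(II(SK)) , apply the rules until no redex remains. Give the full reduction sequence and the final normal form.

  start: II(IK)(II(SK))
  step 1: I(IK)(II(SK))
  step 2: IK(II(SK))
  step 3: K(II(SK))
  step 4: K(I(SK))
  step 5: K(SK)

Answer: normal form = K(SK)  (in 5 steps)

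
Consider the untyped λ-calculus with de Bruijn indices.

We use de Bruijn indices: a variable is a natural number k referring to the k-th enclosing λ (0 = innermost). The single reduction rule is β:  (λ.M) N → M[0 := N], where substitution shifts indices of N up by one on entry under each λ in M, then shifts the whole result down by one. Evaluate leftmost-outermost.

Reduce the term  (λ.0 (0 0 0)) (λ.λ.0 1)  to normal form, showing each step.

Answer: normal form = λ.0 (λ.0 (λ.λ.0 1))  (in 5 steps)

Working:
  start: (λ.0 (0 0 0)) (λ.λ.0 1)
  [1] (λ.λ.0 1) ((λ.λ.0 1) (λ.λ.0 1) (λ.λ.0 1))
  [2] λ.0 ((λ.λ.0 1) (λ.λ.0 1) (λ.λ.0 1))
  [3] λ.0 ((λ.0 (λ.λ.0 1)) (λ.λ.0 1))
  [4] λ.0 ((λ.λ.0 1) (λ.λ.0 1))
  [5] λ.0 (λ.0 (λ.λ.0 1))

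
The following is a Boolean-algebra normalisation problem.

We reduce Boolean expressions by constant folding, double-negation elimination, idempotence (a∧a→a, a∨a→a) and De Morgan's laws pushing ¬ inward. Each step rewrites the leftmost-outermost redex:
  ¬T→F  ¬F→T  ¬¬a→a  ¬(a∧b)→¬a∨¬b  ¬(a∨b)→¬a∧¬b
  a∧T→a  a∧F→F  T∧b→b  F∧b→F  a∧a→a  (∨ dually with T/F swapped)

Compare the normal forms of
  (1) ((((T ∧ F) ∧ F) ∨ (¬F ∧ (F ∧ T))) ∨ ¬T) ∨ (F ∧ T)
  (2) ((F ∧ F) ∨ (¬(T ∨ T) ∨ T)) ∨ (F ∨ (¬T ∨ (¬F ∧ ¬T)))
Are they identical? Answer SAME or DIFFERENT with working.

Answer: DIFFERENT — A ⇓ F, B ⇓ T

Working:
Term A:
  start: ((((T ∧ F) ∧ F) ∨ (¬F ∧ (F ∧ T))) ∨ ¬T) ∨ (F ∧ T)
  →1  ((F ∨ (¬F ∧ (F ∧ T))) ∨ ¬T) ∨ (F ∧ T)
  →2  ((¬F ∧ (F ∧ T)) ∨ ¬T) ∨ (F ∧ T)
  →3  ((T ∧ (F ∧ T)) ∨ ¬T) ∨ (F ∧ T)
  →4  ((F ∧ T) ∨ ¬T) ∨ (F ∧ T)
  →5  (F ∨ ¬T) ∨ (F ∧ T)
  →6  ¬T ∨ (F ∧ T)
  →7  F ∨ (F ∧ T)
  →8  F ∧ T
  →9  F

Term B:
  start: ((F ∧ F) ∨ (¬(T ∨ T) ∨ T)) ∨ (F ∨ (¬T ∨ (¬F ∧ ¬T)))
  →1  (F ∨ (¬(T ∨ T) ∨ T)) ∨ (F ∨ (¬T ∨ (¬F ∧ ¬T)))
  →2  (¬(T ∨ T) ∨ T) ∨ (F ∨ (¬T ∨ (¬F ∧ ¬T)))
  →3  T ∨ (F ∨ (¬T ∨ (¬F ∧ ¬T)))
  →4  T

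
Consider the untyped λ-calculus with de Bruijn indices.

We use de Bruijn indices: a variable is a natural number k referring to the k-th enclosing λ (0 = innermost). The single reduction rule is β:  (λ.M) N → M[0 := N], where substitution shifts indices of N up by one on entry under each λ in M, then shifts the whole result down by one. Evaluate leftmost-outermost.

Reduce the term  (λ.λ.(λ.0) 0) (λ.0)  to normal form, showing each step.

  start: (λ.λ.(λ.0) 0) (λ.0)
  step 1: λ.(λ.0) 0
  step 2: λ.0

Answer: normal form = λ.0  (in 2 steps)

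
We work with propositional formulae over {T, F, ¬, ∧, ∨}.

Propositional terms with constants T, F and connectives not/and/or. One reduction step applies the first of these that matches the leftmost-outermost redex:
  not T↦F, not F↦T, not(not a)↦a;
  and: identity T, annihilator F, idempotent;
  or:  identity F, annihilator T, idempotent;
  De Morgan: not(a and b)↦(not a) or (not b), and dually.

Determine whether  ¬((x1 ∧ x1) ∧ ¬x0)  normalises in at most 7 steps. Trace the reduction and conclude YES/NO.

  start: ¬((x1 ∧ x1) ∧ ¬x0)
  [1] ¬(x1 ∧ x1) ∨ ¬¬x0
  [2] (¬x1 ∨ ¬x1) ∨ ¬¬x0
  [3] ¬x1 ∨ ¬¬x0
  [4] ¬x1 ∨ x0

Answer: YES — reaches normal form ¬x1 ∨ x0 in 4 ≤ 7 steps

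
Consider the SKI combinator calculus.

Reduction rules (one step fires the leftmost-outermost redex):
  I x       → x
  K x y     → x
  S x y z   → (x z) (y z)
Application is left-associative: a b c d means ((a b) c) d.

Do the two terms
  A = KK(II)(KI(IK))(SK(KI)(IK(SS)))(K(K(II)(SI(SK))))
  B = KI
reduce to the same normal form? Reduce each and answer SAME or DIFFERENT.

Answer: SAME — A ⇓ KI, B ⇓ KI

Derivation:
Term A:
  start: KK(II)(KI(IK))(SK(KI)(IK(SS)))(K(K(II)(SI(SK))))
  →1  K(KI(IK))(SK(KI)(IK(SS)))(K(K(II)(SI(SK))))
  →2  KI(IK)(K(K(II)(SI(SK))))
  →3  I(K(K(II)(SI(SK))))
  →4  K(K(II)(SI(SK)))
  →5  K(II)
  →6  KI

Term B:
  start: KI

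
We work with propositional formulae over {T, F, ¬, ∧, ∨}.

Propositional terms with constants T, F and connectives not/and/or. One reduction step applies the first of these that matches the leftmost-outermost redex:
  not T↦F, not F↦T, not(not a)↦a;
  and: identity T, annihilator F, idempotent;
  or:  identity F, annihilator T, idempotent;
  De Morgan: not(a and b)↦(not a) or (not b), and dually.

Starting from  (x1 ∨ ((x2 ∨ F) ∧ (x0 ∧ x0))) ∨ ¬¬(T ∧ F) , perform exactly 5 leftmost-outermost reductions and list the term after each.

  start: (x1 ∨ ((x2 ∨ F) ∧ (x0 ∧ x0))) ∨ ¬¬(T ∧ F)
  step 1: (x1 ∨ (x2 ∧ (x0 ∧ x0))) ∨ ¬¬(T ∧ F)
  step 2: (x1 ∨ (x2 ∧ x0)) ∨ ¬¬(T ∧ F)
  step 3: (x1 ∨ (x2 ∧ x0)) ∨ (T ∧ F)
  step 4: (x1 ∨ (x2 ∧ x0)) ∨ F
  step 5: x1 ∨ (x2 ∧ x0)

Answer: after 5 steps: x1 ∨ (x2 ∧ x0)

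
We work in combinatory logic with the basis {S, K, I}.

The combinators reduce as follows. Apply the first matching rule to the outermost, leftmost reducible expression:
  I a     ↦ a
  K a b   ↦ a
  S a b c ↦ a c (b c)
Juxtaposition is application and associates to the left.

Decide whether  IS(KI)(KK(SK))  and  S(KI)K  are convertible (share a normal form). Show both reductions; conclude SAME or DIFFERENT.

Answer: SAME — A ⇓ S(KI)K, B ⇓ S(KI)K

Derivation:
Term A:
  start: IS(KI)(KK(SK))
  [1] S(KI)(KK(SK))
  [2] S(KI)K

Term B:
  start: S(KI)K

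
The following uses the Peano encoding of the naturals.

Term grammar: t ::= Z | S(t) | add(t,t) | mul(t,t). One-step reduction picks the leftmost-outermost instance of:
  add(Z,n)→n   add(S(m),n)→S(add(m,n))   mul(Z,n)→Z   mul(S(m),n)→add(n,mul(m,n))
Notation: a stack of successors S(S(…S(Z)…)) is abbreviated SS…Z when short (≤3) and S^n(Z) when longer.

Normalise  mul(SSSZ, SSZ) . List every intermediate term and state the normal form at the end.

Answer: normal form = S^6(Z)  (in 13 steps)

Working:
  start: mul(SSSZ, SSZ)
  [1] add(SSZ, mul(SSZ, SSZ))
  [2] S(add(SZ, mul(SSZ, SSZ)))
  [3] S(S(add(Z, mul(SSZ, SSZ))))
  [4] S(S(mul(SSZ, SSZ)))
  [5] S(S(add(SSZ, mul(SZ, SSZ))))
  [6] S(S(S(add(SZ, mul(SZ, SSZ)))))
  [7] S(S(S(S(add(Z, mul(SZ, SSZ))))))
  [8] S(S(S(S(mul(SZ, SSZ)))))
  [9] S(S(S(S(add(SSZ, mul(Z, SSZ))))))
  [10] S(S(S(S(S(add(SZ, mul(Z, SSZ)))))))
  [11] S(S(S(S(S(S(add(Z, mul(Z, SSZ))))))))
  [12] S(S(S(S(S(S(mul(Z, SSZ)))))))
  [13] S^6(Z)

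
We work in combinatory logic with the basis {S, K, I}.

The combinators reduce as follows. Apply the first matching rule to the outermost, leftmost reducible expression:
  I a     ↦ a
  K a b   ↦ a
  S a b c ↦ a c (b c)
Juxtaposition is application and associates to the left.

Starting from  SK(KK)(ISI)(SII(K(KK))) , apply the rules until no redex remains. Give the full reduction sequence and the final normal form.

  start: SK(KK)(ISI)(SII(K(KK)))
  →1  K(ISI)(KK(ISI))(SII(K(KK)))
  →2  ISI(SII(K(KK)))
  →3  SI(SII(K(KK)))
  →4  SI(I(K(KK))(I(K(KK))))
  →5  SI(K(KK)(I(K(KK))))
  →6  SI(KK)

Answer: normal form = SI(KK)  (in 6 steps)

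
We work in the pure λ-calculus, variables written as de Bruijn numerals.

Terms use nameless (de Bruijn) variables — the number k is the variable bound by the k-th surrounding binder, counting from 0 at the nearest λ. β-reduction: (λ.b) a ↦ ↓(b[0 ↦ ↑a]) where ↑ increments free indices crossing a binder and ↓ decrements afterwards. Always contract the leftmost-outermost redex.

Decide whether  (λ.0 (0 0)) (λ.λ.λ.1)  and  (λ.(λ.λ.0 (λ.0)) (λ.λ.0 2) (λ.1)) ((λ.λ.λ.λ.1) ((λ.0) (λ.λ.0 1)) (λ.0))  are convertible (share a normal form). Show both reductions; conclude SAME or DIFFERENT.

Answer: SAME — A ⇓ λ.λ.1, B ⇓ λ.λ.1

Working:
Term A:
  start: (λ.0 (0 0)) (λ.λ.λ.1)
  [1] (λ.λ.λ.1) ((λ.λ.λ.1) (λ.λ.λ.1))
  [2] λ.λ.1

Term B:
  start: (λ.(λ.λ.0 (λ.0)) (λ.λ.0 2) (λ.1)) ((λ.λ.λ.λ.1) ((λ.0) (λ.λ.0 1)) (λ.0))
  [1] (λ.λ.0 (λ.0)) (λ.λ.0 ((λ.λ.λ.λ.1) ((λ.0) (λ.λ.0 1)) (λ.0))) (λ.(λ.λ.λ.λ.1) ((λ.0) (λ.λ.0 1)) (λ.0))
  [2] (λ.0 (λ.0)) (λ.(λ.λ.λ.λ.1) ((λ.0) (λ.λ.0 1)) (λ.0))
  [3] (λ.(λ.λ.λ.λ.1) ((λ.0) (λ.λ.0 1)) (λ.0)) (λ.0)
  [4] (λ.λ.λ.λ.1) ((λ.0) (λ.λ.0 1)) (λ.0)
  [5] (λ.λ.λ.1) (λ.0)
  [6] λ.λ.1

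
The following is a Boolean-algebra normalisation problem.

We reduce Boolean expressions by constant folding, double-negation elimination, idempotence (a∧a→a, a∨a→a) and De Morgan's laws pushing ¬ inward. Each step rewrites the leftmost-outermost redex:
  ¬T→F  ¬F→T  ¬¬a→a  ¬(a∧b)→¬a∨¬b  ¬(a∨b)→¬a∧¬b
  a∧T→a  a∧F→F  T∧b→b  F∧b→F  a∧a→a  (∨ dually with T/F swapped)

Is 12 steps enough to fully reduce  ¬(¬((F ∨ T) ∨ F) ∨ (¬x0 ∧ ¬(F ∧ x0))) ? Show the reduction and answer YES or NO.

Answer: YES — reaches normal form x0 in 10 ≤ 12 steps

Working:
  start: ¬(¬((F ∨ T) ∨ F) ∨ (¬x0 ∧ ¬(F ∧ x0)))
  [1] ¬¬((F ∨ T) ∨ F) ∧ ¬(¬x0 ∧ ¬(F ∧ x0))
  [2] ((F ∨ T) ∨ F) ∧ ¬(¬x0 ∧ ¬(F ∧ x0))
  [3] (F ∨ T) ∧ ¬(¬x0 ∧ ¬(F ∧ x0))
  [4] T ∧ ¬(¬x0 ∧ ¬(F ∧ x0))
  [5] ¬(¬x0 ∧ ¬(F ∧ x0))
  [6] ¬¬x0 ∨ ¬¬(F ∧ x0)
  [7] x0 ∨ ¬¬(F ∧ x0)
  [8] x0 ∨ (F ∧ x0)
  [9] x0 ∨ F
  [10] x0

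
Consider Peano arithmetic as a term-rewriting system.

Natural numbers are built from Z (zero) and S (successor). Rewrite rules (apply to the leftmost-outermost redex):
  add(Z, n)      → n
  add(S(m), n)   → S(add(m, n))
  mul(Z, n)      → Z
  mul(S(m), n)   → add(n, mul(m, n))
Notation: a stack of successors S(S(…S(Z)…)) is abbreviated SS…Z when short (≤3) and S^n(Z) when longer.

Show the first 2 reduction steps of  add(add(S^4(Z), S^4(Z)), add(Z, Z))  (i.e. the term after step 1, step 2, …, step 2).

Answer: after 2 steps: S(add(add(SSSZ, S^4(Z)), add(Z, Z)))

Reduction:
  start: add(add(S^4(Z), S^4(Z)), add(Z, Z))
  [1] add(S(add(SSSZ, S^4(Z))), add(Z, Z))
  [2] S(add(add(SSSZ, S^4(Z)), add(Z, Z)))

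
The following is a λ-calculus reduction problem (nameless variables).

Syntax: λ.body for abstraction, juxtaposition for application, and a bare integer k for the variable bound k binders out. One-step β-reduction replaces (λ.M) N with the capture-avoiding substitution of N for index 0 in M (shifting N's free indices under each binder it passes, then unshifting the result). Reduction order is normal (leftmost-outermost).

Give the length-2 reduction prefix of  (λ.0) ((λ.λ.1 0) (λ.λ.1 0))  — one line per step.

  start: (λ.0) ((λ.λ.1 0) (λ.λ.1 0))
  step 1: (λ.λ.1 0) (λ.λ.1 0)
  step 2: λ.(λ.λ.1 0) 0

Answer: after 2 steps: λ.(λ.λ.1 0) 0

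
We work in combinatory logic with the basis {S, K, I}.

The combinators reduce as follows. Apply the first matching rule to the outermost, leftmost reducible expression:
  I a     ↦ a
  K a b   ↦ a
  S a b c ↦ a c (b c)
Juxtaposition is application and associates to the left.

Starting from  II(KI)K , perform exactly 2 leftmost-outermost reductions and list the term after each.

  start: II(KI)K
  step 1: I(KI)K
  step 2: KIK

Answer: after 2 steps: KIK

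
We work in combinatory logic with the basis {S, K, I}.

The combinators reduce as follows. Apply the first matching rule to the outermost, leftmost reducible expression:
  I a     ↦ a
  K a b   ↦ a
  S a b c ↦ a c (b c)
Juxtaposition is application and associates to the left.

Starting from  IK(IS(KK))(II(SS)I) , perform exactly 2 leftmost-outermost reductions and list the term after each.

Answer: after 2 steps: IS(KK)

Derivation:
  start: IK(IS(KK))(II(SS)I)
  →1  K(IS(KK))(II(SS)I)
  →2  IS(KK)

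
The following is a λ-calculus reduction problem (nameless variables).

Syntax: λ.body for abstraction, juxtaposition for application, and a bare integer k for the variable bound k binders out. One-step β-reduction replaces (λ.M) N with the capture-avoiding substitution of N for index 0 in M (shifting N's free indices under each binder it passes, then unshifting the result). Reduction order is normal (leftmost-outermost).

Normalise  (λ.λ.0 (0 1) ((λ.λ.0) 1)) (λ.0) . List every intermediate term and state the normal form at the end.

  start: (λ.λ.0 (0 1) ((λ.λ.0) 1)) (λ.0)
  [1] λ.0 (0 (λ.0)) ((λ.λ.0) (λ.0))
  [2] λ.0 (0 (λ.0)) (λ.0)

Answer: normal form = λ.0 (0 (λ.0)) (λ.0)  (in 2 steps)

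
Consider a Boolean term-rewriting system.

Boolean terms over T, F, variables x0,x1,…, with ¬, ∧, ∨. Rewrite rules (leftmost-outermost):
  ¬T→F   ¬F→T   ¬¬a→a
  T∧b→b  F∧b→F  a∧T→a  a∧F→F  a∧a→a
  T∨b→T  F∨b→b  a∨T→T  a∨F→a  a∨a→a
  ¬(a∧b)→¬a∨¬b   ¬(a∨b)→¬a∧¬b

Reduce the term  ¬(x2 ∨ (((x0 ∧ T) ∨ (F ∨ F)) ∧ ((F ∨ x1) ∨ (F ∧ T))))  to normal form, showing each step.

Answer: normal form = ¬x2 ∧ (¬x0 ∨ ¬x1)  (in 18 steps)

Derivation:
  start: ¬(x2 ∨ (((x0 ∧ T) ∨ (F ∨ F)) ∧ ((F ∨ x1) ∨ (F ∧ T))))
  →1  ¬x2 ∧ ¬(((x0 ∧ T) ∨ (F ∨ F)) ∧ ((F ∨ x1) ∨ (F ∧ T)))
  →2  ¬x2 ∧ (¬((x0 ∧ T) ∨ (F ∨ F)) ∨ ¬((F ∨ x1) ∨ (F ∧ T)))
  →3  ¬x2 ∧ ((¬(x0 ∧ T) ∧ ¬(F ∨ F)) ∨ ¬((F ∨ x1) ∨ (F ∧ T)))
  →4  ¬x2 ∧ (((¬x0 ∨ ¬T) ∧ ¬(F ∨ F)) ∨ ¬((F ∨ x1) ∨ (F ∧ T)))
  →5  ¬x2 ∧ (((¬x0 ∨ F) ∧ ¬(F ∨ F)) ∨ ¬((F ∨ x1) ∨ (F ∧ T)))
  →6  ¬x2 ∧ ((¬x0 ∧ ¬(F ∨ F)) ∨ ¬((F ∨ x1) ∨ (F ∧ T)))
  →7  ¬x2 ∧ ((¬x0 ∧ (¬F ∧ ¬F)) ∨ ¬((F ∨ x1) ∨ (F ∧ T)))
  →8  ¬x2 ∧ ((¬x0 ∧ ¬F) ∨ ¬((F ∨ x1) ∨ (F ∧ T)))
  →9  ¬x2 ∧ ((¬x0 ∧ T) ∨ ¬((F ∨ x1) ∨ (F ∧ T)))
  →10  ¬x2 ∧ (¬x0 ∨ ¬((F ∨ x1) ∨ (F ∧ T)))
  →11  ¬x2 ∧ (¬x0 ∨ (¬(F ∨ x1) ∧ ¬(F ∧ T)))
  →12  ¬x2 ∧ (¬x0 ∨ ((¬F ∧ ¬x1) ∧ ¬(F ∧ T)))
  →13  ¬x2 ∧ (¬x0 ∨ ((T ∧ ¬x1) ∧ ¬(F ∧ T)))
  →14  ¬x2 ∧ (¬x0 ∨ (¬x1 ∧ ¬(F ∧ T)))
  →15  ¬x2 ∧ (¬x0 ∨ (¬x1 ∧ (¬F ∨ ¬T)))
  →16  ¬x2 ∧ (¬x0 ∨ (¬x1 ∧ (T ∨ ¬T)))
  →17  ¬x2 ∧ (¬x0 ∨ (¬x1 ∧ T))
  →18  ¬x2 ∧ (¬x0 ∨ ¬x1)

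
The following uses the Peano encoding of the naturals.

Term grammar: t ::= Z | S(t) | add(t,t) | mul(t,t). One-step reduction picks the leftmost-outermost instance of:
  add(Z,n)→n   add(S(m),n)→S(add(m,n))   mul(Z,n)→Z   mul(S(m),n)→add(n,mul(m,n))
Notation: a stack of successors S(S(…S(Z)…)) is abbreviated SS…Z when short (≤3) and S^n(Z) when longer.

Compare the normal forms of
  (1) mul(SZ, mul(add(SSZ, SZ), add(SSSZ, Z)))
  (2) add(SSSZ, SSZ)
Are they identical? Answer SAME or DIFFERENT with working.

Answer: DIFFERENT — A ⇓ S^9(Z), B ⇓ S^5(Z)

Derivation:
Term A:
  start: mul(SZ, mul(add(SSZ, SZ), add(SSSZ, Z)))
  step 1: add(mul(add(SSZ, SZ), add(SSSZ, Z)), mul(Z, mul(add(SSZ, SZ), add(SSSZ, Z))))
  step 2: add(mul(S(add(SZ, SZ)), add(SSSZ, Z)), mul(Z, mul(add(SSZ, SZ), add(SSSZ, Z))))
  step 3: add(add(add(SSSZ, Z), mul(add(SZ, SZ), add(SSSZ, Z))), mul(Z, mul(add(SSZ, SZ), add(SSSZ, Z))))
  step 4: add(add(S(add(SSZ, Z)), mul(add(SZ, SZ), add(SSSZ, Z))), mul(Z, mul(add(SSZ, SZ), add(SSSZ, Z))))
  step 5: add(S(add(add(SSZ, Z), mul(add(SZ, SZ), add(SSSZ, Z)))), mul(Z, mul(add(SSZ, SZ), add(SSSZ, Z))))
  step 6: S(add(add(add(SSZ, Z), mul(add(SZ, SZ), add(SSSZ, Z))), mul(Z, mul(add(SSZ, SZ), add(SSSZ, Z)))))
  step 7: S(add(add(S(add(SZ, Z)), mul(add(SZ, SZ), add(SSSZ, Z))), mul(Z, mul(add(SSZ, SZ), add(SSSZ, Z)))))
  step 8: S(add(S(add(add(SZ, Z), mul(add(SZ, SZ), add(SSSZ, Z)))), mul(Z, mul(add(SSZ, SZ), add(SSSZ, Z)))))
  step 9: S(S(add(add(add(SZ, Z), mul(add(SZ, SZ), add(SSSZ, Z))), mul(Z, mul(add(SSZ, SZ), add(SSSZ, Z))))))
  step 10: S(S(add(add(S(add(Z, Z)), mul(add(SZ, SZ), add(SSSZ, Z))), mul(Z, mul(add(SSZ, SZ), add(SSSZ, Z))))))
  step 11: S(S(add(S(add(add(Z, Z), mul(add(SZ, SZ), add(SSSZ, Z)))), mul(Z, mul(add(SSZ, SZ), add(SSSZ, Z))))))
  step 12: S(S(S(add(add(add(Z, Z), mul(add(SZ, SZ), add(SSSZ, Z))), mul(Z, mul(add(SSZ, SZ), add(SSSZ, Z)))))))
  step 13: S(S(S(add(add(Z, mul(add(SZ, SZ), add(SSSZ, Z))), mul(Z, mul(add(SSZ, SZ), add(SSSZ, Z)))))))
  step 14: S(S(S(add(mul(add(SZ, SZ), add(SSSZ, Z)), mul(Z, mul(add(SSZ, SZ), add(SSSZ, Z)))))))
  step 15: S(S(S(add(mul(S(add(Z, SZ)), add(SSSZ, Z)), mul(Z, mul(add(SSZ, SZ), add(SSSZ, Z)))))))
  step 16: S(S(S(add(add(add(SSSZ, Z), mul(add(Z, SZ), add(SSSZ, Z))), mul(Z, mul(add(SSZ, SZ), add(SSSZ, Z)))))))
  step 17: S(S(S(add(add(S(add(SSZ, Z)), mul(add(Z, SZ), add(SSSZ, Z))), mul(Z, mul(add(SSZ, SZ), add(SSSZ, Z)))))))
  step 18: S(S(S(add(S(add(add(SSZ, Z), mul(add(Z, SZ), add(SSSZ, Z)))), mul(Z, mul(add(SSZ, SZ), add(SSSZ, Z)))))))
  step 19: S(S(S(S(add(add(add(SSZ, Z), mul(add(Z, SZ), add(SSSZ, Z))), mul(Z, mul(add(SSZ, SZ), add(SSSZ, Z))))))))
  step 20: S(S(S(S(add(add(S(add(SZ, Z)), mul(add(Z, SZ), add(SSSZ, Z))), mul(Z, mul(add(SSZ, SZ), add(SSSZ, Z))))))))
  step 21: S(S(S(S(add(S(add(add(SZ, Z), mul(add(Z, SZ), add(SSSZ, Z)))), mul(Z, mul(add(SSZ, SZ), add(SSSZ, Z))))))))
  step 22: S(S(S(S(S(add(add(add(SZ, Z), mul(add(Z, SZ), add(SSSZ, Z))), mul(Z, mul(add(SSZ, SZ), add(SSSZ, Z)))))))))
  step 23: S(S(S(S(S(add(add(S(add(Z, Z)), mul(add(Z, SZ), add(SSSZ, Z))), mul(Z, mul(add(SSZ, SZ), add(SSSZ, Z)))))))))
  step 24: S(S(S(S(S(add(S(add(add(Z, Z), mul(add(Z, SZ), add(SSSZ, Z)))), mul(Z, mul(add(SSZ, SZ), add(SSSZ, Z)))))))))
  step 25: S(S(S(S(S(S(add(add(add(Z, Z), mul(add(Z, SZ), add(SSSZ, Z))), mul(Z, mul(add(SSZ, SZ), add(SSSZ, Z))))))))))
  step 26: S(S(S(S(S(S(add(add(Z, mul(add(Z, SZ), add(SSSZ, Z))), mul(Z, mul(add(SSZ, SZ), add(SSSZ, Z))))))))))
  step 27: S(S(S(S(S(S(add(mul(add(Z, SZ), add(SSSZ, Z)), mul(Z, mul(add(SSZ, SZ), add(SSSZ, Z))))))))))
  step 28: S(S(S(S(S(S(add(mul(SZ, add(SSSZ, Z)), mul(Z, mul(add(SSZ, SZ), add(SSSZ, Z))))))))))
  step 29: S(S(S(S(S(S(add(add(add(SSSZ, Z), mul(Z, add(SSSZ, Z))), mul(Z, mul(add(SSZ, SZ), add(SSSZ, Z))))))))))
  step 30: S(S(S(S(S(S(add(add(S(add(SSZ, Z)), mul(Z, add(SSSZ, Z))), mul(Z, mul(add(SSZ, SZ), add(SSSZ, Z))))))))))
  step 31: S(S(S(S(S(S(add(S(add(add(SSZ, Z), mul(Z, add(SSSZ, Z)))), mul(Z, mul(add(SSZ, SZ), add(SSSZ, Z))))))))))
  step 32: S(S(S(S(S(S(S(add(add(add(SSZ, Z), mul(Z, add(SSSZ, Z))), mul(Z, mul(add(SSZ, SZ), add(SSSZ, Z)))))))))))
  step 33: S(S(S(S(S(S(S(add(add(S(add(SZ, Z)), mul(Z, add(SSSZ, Z))), mul(Z, mul(add(SSZ, SZ), add(SSSZ, Z)))))))))))
  step 34: S(S(S(S(S(S(S(add(S(add(add(SZ, Z), mul(Z, add(SSSZ, Z)))), mul(Z, mul(add(SSZ, SZ), add(SSSZ, Z)))))))))))
  step 35: S(S(S(S(S(S(S(S(add(add(add(SZ, Z), mul(Z, add(SSSZ, Z))), mul(Z, mul(add(SSZ, SZ), add(SSSZ, Z))))))))))))
  step 36: S(S(S(S(S(S(S(S(add(add(S(add(Z, Z)), mul(Z, add(SSSZ, Z))), mul(Z, mul(add(SSZ, SZ), add(SSSZ, Z))))))))))))
  step 37: S(S(S(S(S(S(S(S(add(S(add(add(Z, Z), mul(Z, add(SSSZ, Z)))), mul(Z, mul(add(SSZ, SZ), add(SSSZ, Z))))))))))))
  step 38: S(S(S(S(S(S(S(S(S(add(add(add(Z, Z), mul(Z, add(SSSZ, Z))), mul(Z, mul(add(SSZ, SZ), add(SSSZ, Z)))))))))))))
  step 39: S(S(S(S(S(S(S(S(S(add(add(Z, mul(Z, add(SSSZ, Z))), mul(Z, mul(add(SSZ, SZ), add(SSSZ, Z)))))))))))))
  step 40: S(S(S(S(S(S(S(S(S(add(mul(Z, add(SSSZ, Z)), mul(Z, mul(add(SSZ, SZ), add(SSSZ, Z)))))))))))))
  step 41: S(S(S(S(S(S(S(S(S(add(Z, mul(Z, mul(add(SSZ, SZ), add(SSSZ, Z)))))))))))))
  step 42: S(S(S(S(S(S(S(S(S(mul(Z, mul(add(SSZ, SZ), add(SSSZ, Z))))))))))))
  step 43: S^9(Z)

Term B:
  start: add(SSSZ, SSZ)
  step 1: S(add(SSZ, SSZ))
  step 2: S(S(add(SZ, SSZ)))
  step 3: S(S(S(add(Z, SSZ))))
  step 4: S^5(Z)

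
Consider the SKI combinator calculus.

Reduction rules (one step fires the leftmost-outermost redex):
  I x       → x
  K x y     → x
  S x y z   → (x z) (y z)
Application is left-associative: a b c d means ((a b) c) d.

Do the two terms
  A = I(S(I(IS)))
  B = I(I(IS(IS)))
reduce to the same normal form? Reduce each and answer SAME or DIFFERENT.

Term A:
  start: I(S(I(IS)))
  →1  S(I(IS))
  →2  S(IS)
  →3  SS

Term B:
  start: I(I(IS(IS)))
  →1  I(IS(IS))
  →2  IS(IS)
  →3  S(IS)
  →4  SS

Answer: SAME — A ⇓ SS, B ⇓ SS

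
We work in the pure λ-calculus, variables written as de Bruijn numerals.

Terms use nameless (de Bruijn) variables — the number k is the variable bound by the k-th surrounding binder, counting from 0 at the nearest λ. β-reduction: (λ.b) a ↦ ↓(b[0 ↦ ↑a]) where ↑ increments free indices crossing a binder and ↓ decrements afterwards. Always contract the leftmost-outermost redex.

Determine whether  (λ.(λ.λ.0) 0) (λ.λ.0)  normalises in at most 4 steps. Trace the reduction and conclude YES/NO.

Answer: YES — reaches normal form λ.0 in 2 ≤ 4 steps

Reduction:
  start: (λ.(λ.λ.0) 0) (λ.λ.0)
  →1  (λ.λ.0) (λ.λ.0)
  →2  λ.0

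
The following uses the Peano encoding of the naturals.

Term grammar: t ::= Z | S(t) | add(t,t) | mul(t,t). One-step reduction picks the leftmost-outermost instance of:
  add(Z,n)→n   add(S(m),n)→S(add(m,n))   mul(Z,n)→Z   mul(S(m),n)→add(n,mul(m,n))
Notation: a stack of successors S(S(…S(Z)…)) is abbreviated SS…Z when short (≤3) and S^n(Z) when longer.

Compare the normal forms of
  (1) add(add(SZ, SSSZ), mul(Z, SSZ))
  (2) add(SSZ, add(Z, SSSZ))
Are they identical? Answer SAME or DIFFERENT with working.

Term A:
  start: add(add(SZ, SSSZ), mul(Z, SSZ))
  step 1: add(S(add(Z, SSSZ)), mul(Z, SSZ))
  step 2: S(add(add(Z, SSSZ), mul(Z, SSZ)))
  step 3: S(add(SSSZ, mul(Z, SSZ)))
  step 4: S(S(add(SSZ, mul(Z, SSZ))))
  step 5: S(S(S(add(SZ, mul(Z, SSZ)))))
  step 6: S(S(S(S(add(Z, mul(Z, SSZ))))))
  step 7: S(S(S(S(mul(Z, SSZ)))))
  step 8: S^4(Z)

Term B:
  start: add(SSZ, add(Z, SSSZ))
  step 1: S(add(SZ, add(Z, SSSZ)))
  step 2: S(S(add(Z, add(Z, SSSZ))))
  step 3: S(S(add(Z, SSSZ)))
  step 4: S^5(Z)

Answer: DIFFERENT — A ⇓ S^4(Z), B ⇓ S^5(Z)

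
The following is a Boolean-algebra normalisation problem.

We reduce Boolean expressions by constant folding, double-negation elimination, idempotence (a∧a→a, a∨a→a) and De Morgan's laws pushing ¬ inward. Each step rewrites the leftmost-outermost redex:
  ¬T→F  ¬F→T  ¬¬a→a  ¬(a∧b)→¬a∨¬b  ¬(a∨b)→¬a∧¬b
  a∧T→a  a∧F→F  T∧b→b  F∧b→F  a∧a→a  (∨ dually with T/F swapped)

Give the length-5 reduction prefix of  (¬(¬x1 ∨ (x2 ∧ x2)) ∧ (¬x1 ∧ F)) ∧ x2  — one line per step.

Answer: after 5 steps: ((x1 ∧ ¬x2) ∧ F) ∧ x2

Working:
  start: (¬(¬x1 ∨ (x2 ∧ x2)) ∧ (¬x1 ∧ F)) ∧ x2
  [1] ((¬¬x1 ∧ ¬(x2 ∧ x2)) ∧ (¬x1 ∧ F)) ∧ x2
  [2] ((x1 ∧ ¬(x2 ∧ x2)) ∧ (¬x1 ∧ F)) ∧ x2
  [3] ((x1 ∧ (¬x2 ∨ ¬x2)) ∧ (¬x1 ∧ F)) ∧ x2
  [4] ((x1 ∧ ¬x2) ∧ (¬x1 ∧ F)) ∧ x2
  [5] ((x1 ∧ ¬x2) ∧ F) ∧ x2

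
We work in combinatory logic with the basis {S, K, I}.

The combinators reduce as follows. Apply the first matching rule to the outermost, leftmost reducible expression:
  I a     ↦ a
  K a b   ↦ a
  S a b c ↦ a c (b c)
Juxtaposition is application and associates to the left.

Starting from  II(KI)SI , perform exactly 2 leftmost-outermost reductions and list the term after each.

  start: II(KI)SI
  →1  I(KI)SI
  →2  KISI

Answer: after 2 steps: KISI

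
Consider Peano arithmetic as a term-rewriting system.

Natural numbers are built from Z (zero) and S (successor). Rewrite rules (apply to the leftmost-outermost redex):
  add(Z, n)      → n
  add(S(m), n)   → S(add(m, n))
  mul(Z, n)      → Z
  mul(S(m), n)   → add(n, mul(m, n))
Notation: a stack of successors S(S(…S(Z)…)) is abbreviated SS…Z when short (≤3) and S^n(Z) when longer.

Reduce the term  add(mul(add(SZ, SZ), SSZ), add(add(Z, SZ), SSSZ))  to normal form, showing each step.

  start: add(mul(add(SZ, SZ), SSZ), add(add(Z, SZ), SSSZ))
  step 1: add(mul(S(add(Z, SZ)), SSZ), add(add(Z, SZ), SSSZ))
  step 2: add(add(SSZ, mul(add(Z, SZ), SSZ)), add(add(Z, SZ), SSSZ))
  step 3: add(S(add(SZ, mul(add(Z, SZ), SSZ))), add(add(Z, SZ), SSSZ))
  step 4: S(add(add(SZ, mul(add(Z, SZ), SSZ)), add(add(Z, SZ), SSSZ)))
  step 5: S(add(S(add(Z, mul(add(Z, SZ), SSZ))), add(add(Z, SZ), SSSZ)))
  step 6: S(S(add(add(Z, mul(add(Z, SZ), SSZ)), add(add(Z, SZ), SSSZ))))
  step 7: S(S(add(mul(add(Z, SZ), SSZ), add(add(Z, SZ), SSSZ))))
  step 8: S(S(add(mul(SZ, SSZ), add(add(Z, SZ), SSSZ))))
  step 9: S(S(add(add(SSZ, mul(Z, SSZ)), add(add(Z, SZ), SSSZ))))
  step 10: S(S(add(S(add(SZ, mul(Z, SSZ))), add(add(Z, SZ), SSSZ))))
  step 11: S(S(S(add(add(SZ, mul(Z, SSZ)), add(add(Z, SZ), SSSZ)))))
  step 12: S(S(S(add(S(add(Z, mul(Z, SSZ))), add(add(Z, SZ), SSSZ)))))
  step 13: S(S(S(S(add(add(Z, mul(Z, SSZ)), add(add(Z, SZ), SSSZ))))))
  step 14: S(S(S(S(add(mul(Z, SSZ), add(add(Z, SZ), SSSZ))))))
  step 15: S(S(S(S(add(Z, add(add(Z, SZ), SSSZ))))))
  step 16: S(S(S(S(add(add(Z, SZ), SSSZ)))))
  step 17: S(S(S(S(add(SZ, SSSZ)))))
  step 18: S(S(S(S(S(add(Z, SSSZ))))))
  step 19: S^8(Z)

Answer: normal form = S^8(Z)  (in 19 steps)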